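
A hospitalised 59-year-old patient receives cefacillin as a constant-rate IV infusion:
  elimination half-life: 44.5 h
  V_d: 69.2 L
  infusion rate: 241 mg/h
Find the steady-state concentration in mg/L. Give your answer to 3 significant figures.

k = ln2 / t½ = 0.693147 / 44.5 = 0.01558 h⁻¹
CL = k × Vd = 0.01558 × 69.2 = 1.078 L/h
At steady state Css = R₀ / CL = 241 / 1.078 = 223.6 mg/L

224 mg/L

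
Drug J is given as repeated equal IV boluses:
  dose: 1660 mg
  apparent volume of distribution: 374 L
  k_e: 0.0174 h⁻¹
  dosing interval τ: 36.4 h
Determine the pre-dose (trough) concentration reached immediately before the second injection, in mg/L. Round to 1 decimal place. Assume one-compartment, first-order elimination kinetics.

C₀ per dose = Dose / Vd = 1660 / 374 = 4.439 mg/L
Fraction remaining after one interval: r = e^(−kτ) = e^(−0.01740 × 36.4) = 0.5308
Before dose 2, 1 dose has been given (aged 1τ).
C_trough = C₀ × r = 4.439 × 0.5308 = 2.356 mg/L

2.4 mg/L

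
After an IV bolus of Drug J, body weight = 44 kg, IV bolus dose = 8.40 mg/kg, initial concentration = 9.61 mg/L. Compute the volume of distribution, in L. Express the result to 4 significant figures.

38.46 L

Dose = 8.40 × 44 = 369.6 mg
Vd = Dose / C₀ = 369.6 / 9.61 = 38.46 L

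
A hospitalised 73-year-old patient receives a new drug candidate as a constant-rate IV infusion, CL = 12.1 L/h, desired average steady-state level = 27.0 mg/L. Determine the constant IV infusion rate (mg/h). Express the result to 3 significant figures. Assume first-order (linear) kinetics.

At steady state, infusion rate R₀ = Css × CL = 27.0 × 12.10 = 326.7 mg/h

327 mg/h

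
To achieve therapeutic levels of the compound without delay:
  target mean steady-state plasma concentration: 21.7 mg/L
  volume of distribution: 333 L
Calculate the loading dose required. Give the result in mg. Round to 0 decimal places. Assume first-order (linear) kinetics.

7226 mg

LD = Css × Vd = 21.7 × 333 = 7226 mg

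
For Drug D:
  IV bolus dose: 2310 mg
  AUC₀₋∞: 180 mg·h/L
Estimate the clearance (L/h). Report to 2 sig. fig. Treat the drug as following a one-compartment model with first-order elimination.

CL = Dose / AUC = 2310 / 180 = 12.83 L/h

13 L/h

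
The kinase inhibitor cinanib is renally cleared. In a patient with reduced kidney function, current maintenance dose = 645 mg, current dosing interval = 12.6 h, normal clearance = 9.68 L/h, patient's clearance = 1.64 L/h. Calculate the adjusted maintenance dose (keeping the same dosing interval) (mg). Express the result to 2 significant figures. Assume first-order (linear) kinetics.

110 mg

To keep the same average steady-state level, dosing rate must scale with clearance.
CL ratio = 1.64 / 9.68 = 0.1694
New dose (same interval) = 645 × 0.1694 = 109.3 mg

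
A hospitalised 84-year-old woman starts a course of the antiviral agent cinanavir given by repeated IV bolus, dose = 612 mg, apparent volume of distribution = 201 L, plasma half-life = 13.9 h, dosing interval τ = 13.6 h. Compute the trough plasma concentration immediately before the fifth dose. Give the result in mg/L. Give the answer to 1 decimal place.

C₀ per dose = Dose / Vd = 612 / 201 = 3.045 mg/L
k = ln2 / t½ = 0.693147 / 13.9 = 0.04987 h⁻¹
Fraction remaining after one interval: r = e^(−kτ) = e^(−0.04987 × 13.6) = 0.5075
Before dose 5, 4 doses have been given (aged 1τ, 2τ, 3τ, 4τ).
C_trough = C₀ × (r + r² + … + r^4) = C₀ × r(1−r^4)/(1−r)
        = 3.045 × 0.5075 × (1 − 0.06634) / (1 − 0.5075) = 2.930 mg/L

2.9 mg/L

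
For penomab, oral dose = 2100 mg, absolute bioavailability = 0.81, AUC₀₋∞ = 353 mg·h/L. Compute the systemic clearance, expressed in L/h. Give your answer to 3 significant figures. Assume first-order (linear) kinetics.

CL = F·Dose / AUC = 0.81 × 2100 / 353 = 4.819 L/h

4.82 L/h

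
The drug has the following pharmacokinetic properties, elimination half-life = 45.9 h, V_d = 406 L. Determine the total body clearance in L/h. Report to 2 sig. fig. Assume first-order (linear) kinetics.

k = ln2 / t½ = 0.693147 / 45.9 = 0.01510 h⁻¹
CL = k × Vd = 0.01510 × 406 = 6.131 L/h

6.1 L/h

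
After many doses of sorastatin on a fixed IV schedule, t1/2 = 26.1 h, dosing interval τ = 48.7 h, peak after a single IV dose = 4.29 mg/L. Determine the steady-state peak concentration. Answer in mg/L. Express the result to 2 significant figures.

k = ln2 / t½ = 0.693147 / 26.1 = 0.02656 h⁻¹
e^(−kτ) = e^(−0.02656 × 48.7) = 0.2743
Accumulation ratio R = 1 / (1 − e^(−kτ)) = 1 / (1 − 0.2743) = 1.378
Steady-state peak = C₀ × R = 4.29 × 1.378 = 5.912 mg/L

5.9 mg/L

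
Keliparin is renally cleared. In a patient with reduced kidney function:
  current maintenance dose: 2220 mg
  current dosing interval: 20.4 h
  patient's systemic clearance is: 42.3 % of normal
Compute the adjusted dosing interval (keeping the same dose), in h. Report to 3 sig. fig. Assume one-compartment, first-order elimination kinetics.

48.2 h

To keep the same average steady-state level, dosing rate must scale with clearance.
CL ratio = 42.3 / 100 = 0.4230
New interval (same dose) = 20.4 / 0.4230 = 48.23 h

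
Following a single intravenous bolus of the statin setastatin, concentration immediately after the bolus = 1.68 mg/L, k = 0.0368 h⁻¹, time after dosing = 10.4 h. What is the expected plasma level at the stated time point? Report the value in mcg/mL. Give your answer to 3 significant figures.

1.15 mcg/mL

C = C₀ · e^(−k·t) = 1.680 × e^(−0.03680 × 10.4)
  = 1.680 × 0.6820 = 1.146 mg/L
(1.146 mg/L = 1.146 mcg/mL)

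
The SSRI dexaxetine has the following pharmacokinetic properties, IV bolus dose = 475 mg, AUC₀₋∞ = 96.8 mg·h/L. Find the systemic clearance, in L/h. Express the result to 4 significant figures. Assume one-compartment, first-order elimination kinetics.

4.907 L/h

CL = Dose / AUC = 475 / 96.8 = 4.907 L/h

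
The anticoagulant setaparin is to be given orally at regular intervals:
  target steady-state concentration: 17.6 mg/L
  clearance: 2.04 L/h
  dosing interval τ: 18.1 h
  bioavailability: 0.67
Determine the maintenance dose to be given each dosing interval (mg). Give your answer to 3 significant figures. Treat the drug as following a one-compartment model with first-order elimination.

At steady state, F × (Dose/τ) = Css × CL.
Dose = Css × CL × τ / F = 17.6 × 2.040 × 18.1 / 0.67 = 969.9 mg

970 mg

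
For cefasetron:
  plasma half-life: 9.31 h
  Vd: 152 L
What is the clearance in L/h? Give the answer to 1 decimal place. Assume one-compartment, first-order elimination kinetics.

k = ln2 / t½ = 0.693147 / 9.31 = 0.07445 h⁻¹
CL = k × Vd = 0.07445 × 152 = 11.32 L/h

11.3 L/h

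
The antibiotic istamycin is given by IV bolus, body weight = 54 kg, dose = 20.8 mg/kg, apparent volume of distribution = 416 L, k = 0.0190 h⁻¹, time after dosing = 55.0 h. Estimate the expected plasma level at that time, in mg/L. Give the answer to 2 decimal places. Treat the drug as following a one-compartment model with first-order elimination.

Total dose = 20.8 × 54 = 1123 mg
C₀ = Dose / Vd = 1123 / 416 = 2.700 mg/L
C = C₀ · e^(−k·t) = 2.700 × e^(−0.01900 × 55.0)
  = 2.700 × 0.3517 = 0.9496 mg/L

0.95 mg/L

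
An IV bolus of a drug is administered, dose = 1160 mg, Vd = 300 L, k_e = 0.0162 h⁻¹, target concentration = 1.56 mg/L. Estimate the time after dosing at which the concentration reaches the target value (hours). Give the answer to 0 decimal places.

56 h

C₀ = Dose / Vd = 1160 / 300 = 3.867 mg/L
t = ln(C₀ / C) / k = ln(3.867 / 1.56) / 0.01620
  = ln(2.479) / 0.01620 = 0.9079 / 0.01620 = 56.04 h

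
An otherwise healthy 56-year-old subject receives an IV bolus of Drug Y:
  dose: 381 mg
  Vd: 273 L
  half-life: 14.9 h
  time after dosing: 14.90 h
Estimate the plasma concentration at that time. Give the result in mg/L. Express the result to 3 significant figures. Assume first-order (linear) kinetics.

0.698 mg/L

C₀ = Dose / Vd = 381.0 / 273 = 1.396 mg/L
k = ln2 / t½ = 0.693147 / 14.9 = 0.04652 h⁻¹
t / t½ = 14.90 / 14.9 = 1 half-lives
C = C₀ × (1/2)^1 = 1.396 × 0.5000 = 0.6980 mg/L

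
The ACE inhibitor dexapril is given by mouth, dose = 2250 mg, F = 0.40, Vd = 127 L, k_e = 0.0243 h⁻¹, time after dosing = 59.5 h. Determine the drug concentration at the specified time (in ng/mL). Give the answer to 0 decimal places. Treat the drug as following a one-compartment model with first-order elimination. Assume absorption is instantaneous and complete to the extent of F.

Amount reaching circulation = F × Dose = 0.40 × 2250 = 900.0 mg
C₀ = F·Dose / Vd = 900.0 / 127 = 7.087 mg/L
C = C₀ · e^(−k·t) = 7.087 × e^(−0.02430 × 59.5)
  = 7.087 × 0.2355 = 1.669 mg/L
Convert: 1.669 mg/L × 1000 = 1669 ng/mL

1669 ng/mL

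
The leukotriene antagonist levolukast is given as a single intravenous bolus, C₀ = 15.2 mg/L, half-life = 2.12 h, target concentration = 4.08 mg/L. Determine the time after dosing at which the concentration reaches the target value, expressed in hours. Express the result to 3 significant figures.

k = ln2 / t½ = 0.693147 / 2.12 = 0.3270 h⁻¹
t = ln(C₀ / C) / k = ln(15.20 / 4.08) / 0.3270
  = ln(3.725) / 0.3270 = 1.315 / 0.3270 = 4.021 h

4.02 h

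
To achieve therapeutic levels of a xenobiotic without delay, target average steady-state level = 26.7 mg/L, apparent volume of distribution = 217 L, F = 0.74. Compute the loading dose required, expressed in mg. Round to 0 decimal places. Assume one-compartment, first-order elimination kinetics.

7830 mg

LD = Css × Vd / F = 26.7 × 217 / 0.74 = 7830 mg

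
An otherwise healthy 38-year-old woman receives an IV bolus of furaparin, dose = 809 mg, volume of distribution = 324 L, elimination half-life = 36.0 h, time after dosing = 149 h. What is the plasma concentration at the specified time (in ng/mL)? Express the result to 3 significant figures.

C₀ = Dose / Vd = 809.0 / 324 = 2.497 mg/L
k = ln2 / t½ = 0.693147 / 36.0 = 0.01925 h⁻¹
C = C₀ · e^(−k·t) = 2.497 × e^(−0.01925 × 149)
  = 2.497 × 0.05680 = 0.1418 mg/L
Convert: 0.1418 mg/L × 1000 = 141.8 ng/mL

142 ng/mL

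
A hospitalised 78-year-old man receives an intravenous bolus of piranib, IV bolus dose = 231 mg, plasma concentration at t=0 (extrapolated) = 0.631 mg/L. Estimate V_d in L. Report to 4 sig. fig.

366.1 L

Vd = Dose / C₀ = 231.0 / 0.631 = 366.1 L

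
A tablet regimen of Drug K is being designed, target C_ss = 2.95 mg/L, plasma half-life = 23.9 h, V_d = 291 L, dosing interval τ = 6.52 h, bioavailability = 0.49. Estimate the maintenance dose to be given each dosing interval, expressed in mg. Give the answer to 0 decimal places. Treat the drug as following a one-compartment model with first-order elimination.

k = ln2 / t½ = 0.693147 / 23.9 = 0.02900 h⁻¹
CL = k × Vd = 0.02900 × 291 = 8.439 L/h
At steady state, F × (Dose/τ) = Css × CL.
Dose = Css × CL × τ / F = 2.95 × 8.439 × 6.52 / 0.49 = 331.3 mg

331 mg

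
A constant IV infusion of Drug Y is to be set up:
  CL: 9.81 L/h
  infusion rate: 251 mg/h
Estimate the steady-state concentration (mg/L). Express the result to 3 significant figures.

At steady state Css = R₀ / CL = 251 / 9.810 = 25.59 mg/L

25.6 mg/L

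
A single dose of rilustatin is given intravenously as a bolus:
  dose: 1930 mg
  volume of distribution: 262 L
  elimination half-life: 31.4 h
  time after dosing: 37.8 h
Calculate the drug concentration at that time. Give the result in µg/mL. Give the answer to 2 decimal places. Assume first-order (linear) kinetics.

3.20 µg/mL

C₀ = Dose / Vd = 1930 / 262 = 7.366 mg/L
k = ln2 / t½ = 0.693147 / 31.4 = 0.02207 h⁻¹
C = C₀ · e^(−k·t) = 7.366 × e^(−0.02207 × 37.8)
  = 7.366 × 0.4342 = 3.198 mg/L
(3.198 mg/L = 3.198 µg/mL)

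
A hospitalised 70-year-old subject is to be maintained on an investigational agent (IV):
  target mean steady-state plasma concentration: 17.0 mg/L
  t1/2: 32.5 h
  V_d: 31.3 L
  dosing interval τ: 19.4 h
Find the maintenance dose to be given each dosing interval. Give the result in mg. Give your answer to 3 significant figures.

220 mg

k = ln2 / t½ = 0.693147 / 32.5 = 0.02133 h⁻¹
CL = k × Vd = 0.02133 × 31.3 = 0.6676 L/h
At steady state, Dose/τ = Css × CL.
Dose = Css × CL × τ = 17.0 × 0.6676 × 19.4 = 220.2 mg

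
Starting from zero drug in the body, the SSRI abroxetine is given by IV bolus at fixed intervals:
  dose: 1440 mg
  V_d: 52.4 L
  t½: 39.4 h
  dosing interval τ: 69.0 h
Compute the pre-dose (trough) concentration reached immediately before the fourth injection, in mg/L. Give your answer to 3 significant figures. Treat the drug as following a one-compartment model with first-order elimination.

11.3 mg/L

C₀ per dose = Dose / Vd = 1440 / 52.4 = 27.48 mg/L
k = ln2 / t½ = 0.693147 / 39.4 = 0.01759 h⁻¹
Fraction remaining after one interval: r = e^(−kτ) = e^(−0.01759 × 69.0) = 0.2971
Before dose 4, 3 doses have been given (aged 1τ, 2τ, 3τ).
C_trough = C₀ × (r + r² + … + r^3) = C₀ × r(1−r^3)/(1−r)
        = 27.48 × 0.2971 × (1 − 0.02622) / (1 − 0.2971) = 11.31 mg/L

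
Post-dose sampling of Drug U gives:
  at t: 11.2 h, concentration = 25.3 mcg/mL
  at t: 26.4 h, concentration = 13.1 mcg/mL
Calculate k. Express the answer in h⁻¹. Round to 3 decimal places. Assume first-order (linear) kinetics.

k = ln(C₁/C₂) / (t₂ − t₁) = ln(25.3/13.1) / (26.4 − 11.2)
  = 0.6582 / 15.20 = 0.04330 h⁻¹

0.043 h⁻¹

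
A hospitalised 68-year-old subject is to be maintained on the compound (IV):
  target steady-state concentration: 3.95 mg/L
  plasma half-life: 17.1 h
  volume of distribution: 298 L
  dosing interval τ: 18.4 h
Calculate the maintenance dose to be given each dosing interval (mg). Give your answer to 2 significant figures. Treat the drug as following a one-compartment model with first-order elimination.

k = ln2 / t½ = 0.693147 / 17.1 = 0.04053 h⁻¹
CL = k × Vd = 0.04053 × 298 = 12.08 L/h
At steady state, Dose/τ = Css × CL.
Dose = Css × CL × τ = 3.95 × 12.08 × 18.4 = 878.0 mg

880 mg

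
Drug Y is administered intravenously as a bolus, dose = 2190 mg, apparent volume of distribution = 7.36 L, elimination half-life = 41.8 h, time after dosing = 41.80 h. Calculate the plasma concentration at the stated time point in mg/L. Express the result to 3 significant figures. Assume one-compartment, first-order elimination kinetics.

C₀ = Dose / Vd = 2190 / 7.36 = 297.6 mg/L
k = ln2 / t½ = 0.693147 / 41.8 = 0.01658 h⁻¹
t / t½ = 41.80 / 41.8 = 1 half-lives
C = C₀ × (1/2)^1 = 297.6 × 0.5000 = 148.8 mg/L

149 mg/L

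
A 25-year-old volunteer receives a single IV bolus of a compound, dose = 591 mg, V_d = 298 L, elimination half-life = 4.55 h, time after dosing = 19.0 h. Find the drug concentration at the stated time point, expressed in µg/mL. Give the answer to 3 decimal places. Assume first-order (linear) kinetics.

C₀ = Dose / Vd = 591.0 / 298 = 1.983 mg/L
k = ln2 / t½ = 0.693147 / 4.55 = 0.1523 h⁻¹
C = C₀ · e^(−k·t) = 1.983 × e^(−0.1523 × 19.0)
  = 1.983 × 0.05537 = 0.1098 mg/L
(0.1098 mg/L = 0.1098 µg/mL)

0.110 µg/mL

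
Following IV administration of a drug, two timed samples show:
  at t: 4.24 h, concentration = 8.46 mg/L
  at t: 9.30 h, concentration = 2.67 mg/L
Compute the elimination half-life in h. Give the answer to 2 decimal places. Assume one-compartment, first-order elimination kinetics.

k = ln(C₁/C₂) / (t₂ − t₁) = ln(8.46/2.67) / (9.30 − 4.24)
  = 1.153 / 5.060 = 0.2279 h⁻¹
t½ = ln2 / k = 0.693147 / 0.2279 = 3.041 h

3.04 h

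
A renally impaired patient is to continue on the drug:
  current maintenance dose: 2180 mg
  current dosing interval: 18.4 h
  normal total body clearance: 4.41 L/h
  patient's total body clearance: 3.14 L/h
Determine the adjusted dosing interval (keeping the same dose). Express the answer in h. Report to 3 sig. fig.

25.8 h

To keep the same average steady-state level, dosing rate must scale with clearance.
CL ratio = 3.14 / 4.41 = 0.7120
New interval (same dose) = 18.4 / 0.7120 = 25.84 h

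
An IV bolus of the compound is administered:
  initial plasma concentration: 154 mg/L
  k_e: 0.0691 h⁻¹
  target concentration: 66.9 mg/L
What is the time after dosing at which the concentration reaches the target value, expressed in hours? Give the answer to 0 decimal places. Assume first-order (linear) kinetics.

12 h

t = ln(C₀ / C) / k = ln(154.0 / 66.9) / 0.06910
  = ln(2.302) / 0.06910 = 0.8338 / 0.06910 = 12.07 h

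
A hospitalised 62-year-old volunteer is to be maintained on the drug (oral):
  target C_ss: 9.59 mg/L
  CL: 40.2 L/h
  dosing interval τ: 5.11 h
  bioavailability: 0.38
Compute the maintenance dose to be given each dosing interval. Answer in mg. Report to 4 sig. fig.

5184 mg

At steady state, F × (Dose/τ) = Css × CL.
Dose = Css × CL × τ / F = 9.59 × 40.20 × 5.11 / 0.38 = 5184 mg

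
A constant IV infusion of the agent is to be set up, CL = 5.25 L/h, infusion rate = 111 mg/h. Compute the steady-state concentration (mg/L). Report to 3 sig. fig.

21.1 mg/L

At steady state Css = R₀ / CL = 111 / 5.250 = 21.14 mg/L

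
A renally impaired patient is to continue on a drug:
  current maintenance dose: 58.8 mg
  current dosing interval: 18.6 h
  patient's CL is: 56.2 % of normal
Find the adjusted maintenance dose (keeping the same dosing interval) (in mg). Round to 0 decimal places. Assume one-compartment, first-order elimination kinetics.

33 mg

To keep the same average steady-state level, dosing rate must scale with clearance.
CL ratio = 56.2 / 100 = 0.5620
New dose (same interval) = 58.8 × 0.5620 = 33.05 mg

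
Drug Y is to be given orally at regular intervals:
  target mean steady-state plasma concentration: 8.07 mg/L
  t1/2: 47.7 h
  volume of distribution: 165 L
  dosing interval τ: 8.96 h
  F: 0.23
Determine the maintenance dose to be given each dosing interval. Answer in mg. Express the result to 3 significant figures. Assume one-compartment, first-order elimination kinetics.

754 mg

k = ln2 / t½ = 0.693147 / 47.7 = 0.01453 h⁻¹
CL = k × Vd = 0.01453 × 165 = 2.397 L/h
At steady state, F × (Dose/τ) = Css × CL.
Dose = Css × CL × τ / F = 8.07 × 2.397 × 8.96 / 0.23 = 753.6 mg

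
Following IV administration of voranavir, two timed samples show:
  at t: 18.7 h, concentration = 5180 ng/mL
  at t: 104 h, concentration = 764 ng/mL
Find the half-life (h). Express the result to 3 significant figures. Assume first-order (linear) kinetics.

k = ln(C₁/C₂) / (t₂ − t₁) = ln(5180/764) / (104 − 18.7)
  = 1.914 / 85.30 = 0.02244 h⁻¹
t½ = ln2 / k = 0.693147 / 0.02244 = 30.89 h

30.9 h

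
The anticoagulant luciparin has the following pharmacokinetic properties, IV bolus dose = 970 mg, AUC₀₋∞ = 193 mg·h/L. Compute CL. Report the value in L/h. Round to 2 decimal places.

CL = Dose / AUC = 970 / 193 = 5.026 L/h

5.03 L/h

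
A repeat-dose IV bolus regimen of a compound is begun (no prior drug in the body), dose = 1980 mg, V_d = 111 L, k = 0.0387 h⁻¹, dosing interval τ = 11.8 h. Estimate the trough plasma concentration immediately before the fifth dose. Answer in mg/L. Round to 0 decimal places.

26 mg/L

C₀ per dose = Dose / Vd = 1980 / 111 = 17.84 mg/L
Fraction remaining after one interval: r = e^(−kτ) = e^(−0.03870 × 11.8) = 0.6334
Before dose 5, 4 doses have been given (aged 1τ, 2τ, 3τ, 4τ).
C_trough = C₀ × (r + r² + … + r^4) = C₀ × r(1−r^4)/(1−r)
        = 17.84 × 0.6334 × (1 − 0.1610) / (1 − 0.6334) = 25.86 mg/L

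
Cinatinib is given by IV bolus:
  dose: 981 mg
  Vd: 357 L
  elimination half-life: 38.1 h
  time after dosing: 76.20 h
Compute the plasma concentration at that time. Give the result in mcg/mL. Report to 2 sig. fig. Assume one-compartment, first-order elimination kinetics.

C₀ = Dose / Vd = 981.0 / 357 = 2.748 mg/L
k = ln2 / t½ = 0.693147 / 38.1 = 0.01819 h⁻¹
t / t½ = 76.20 / 38.1 = 2 half-lives
C = C₀ × (1/2)^2 = 2.748 × 0.2500 = 0.6870 mg/L
(0.6870 mg/L = 0.6870 mcg/mL)

0.69 mcg/mL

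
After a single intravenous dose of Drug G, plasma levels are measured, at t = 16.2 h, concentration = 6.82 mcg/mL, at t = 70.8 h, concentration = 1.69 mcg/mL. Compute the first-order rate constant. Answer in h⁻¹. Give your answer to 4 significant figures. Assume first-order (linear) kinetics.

0.02555 h⁻¹

k = ln(C₁/C₂) / (t₂ − t₁) = ln(6.82/1.69) / (70.8 − 16.2)
  = 1.395 / 54.60 = 0.02555 h⁻¹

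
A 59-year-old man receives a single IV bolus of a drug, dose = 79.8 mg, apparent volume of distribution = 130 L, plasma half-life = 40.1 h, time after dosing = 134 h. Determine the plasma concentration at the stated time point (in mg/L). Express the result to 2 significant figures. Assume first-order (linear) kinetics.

0.061 mg/L

C₀ = Dose / Vd = 79.80 / 130 = 0.6138 mg/L
k = ln2 / t½ = 0.693147 / 40.1 = 0.01729 h⁻¹
C = C₀ · e^(−k·t) = 0.6138 × e^(−0.01729 × 134)
  = 0.6138 × 0.09858 = 0.06051 mg/L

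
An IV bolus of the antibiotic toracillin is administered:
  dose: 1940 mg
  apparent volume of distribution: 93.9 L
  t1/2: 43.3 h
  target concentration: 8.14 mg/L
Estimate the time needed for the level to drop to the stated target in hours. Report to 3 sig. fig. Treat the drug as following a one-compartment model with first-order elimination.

58.2 h

C₀ = Dose / Vd = 1940 / 93.9 = 20.66 mg/L
k = ln2 / t½ = 0.693147 / 43.3 = 0.01601 h⁻¹
t = ln(C₀ / C) / k = ln(20.66 / 8.14) / 0.01601
  = ln(2.538) / 0.01601 = 0.9314 / 0.01601 = 58.18 h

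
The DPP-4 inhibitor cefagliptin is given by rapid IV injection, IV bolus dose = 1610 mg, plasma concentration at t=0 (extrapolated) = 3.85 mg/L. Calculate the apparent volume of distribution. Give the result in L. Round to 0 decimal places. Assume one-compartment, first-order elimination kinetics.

Vd = Dose / C₀ = 1610 / 3.85 = 418.2 L

418 L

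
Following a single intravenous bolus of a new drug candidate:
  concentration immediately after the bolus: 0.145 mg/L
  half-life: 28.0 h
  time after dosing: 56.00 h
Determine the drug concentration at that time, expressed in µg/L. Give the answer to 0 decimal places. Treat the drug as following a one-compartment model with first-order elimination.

k = ln2 / t½ = 0.693147 / 28.0 = 0.02476 h⁻¹
t / t½ = 56.00 / 28.0 = 2 half-lives
C = C₀ × (1/2)^2 = 0.1450 × 0.2500 = 0.03625 mg/L
Convert: 0.03625 mg/L × 1000 = 36.25 µg/L

36 µg/L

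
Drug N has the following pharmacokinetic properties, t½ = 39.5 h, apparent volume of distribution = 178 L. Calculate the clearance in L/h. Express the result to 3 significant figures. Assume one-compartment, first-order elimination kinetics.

3.12 L/h

k = ln2 / t½ = 0.693147 / 39.5 = 0.01755 h⁻¹
CL = k × Vd = 0.01755 × 178 = 3.124 L/h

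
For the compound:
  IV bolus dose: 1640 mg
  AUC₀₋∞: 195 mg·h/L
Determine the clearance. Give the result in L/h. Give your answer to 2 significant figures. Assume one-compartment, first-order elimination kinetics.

8.4 L/h

CL = Dose / AUC = 1640 / 195 = 8.410 L/h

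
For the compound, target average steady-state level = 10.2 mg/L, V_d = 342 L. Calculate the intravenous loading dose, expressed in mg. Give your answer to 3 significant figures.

3490 mg

LD = Css × Vd = 10.2 × 342 = 3488 mg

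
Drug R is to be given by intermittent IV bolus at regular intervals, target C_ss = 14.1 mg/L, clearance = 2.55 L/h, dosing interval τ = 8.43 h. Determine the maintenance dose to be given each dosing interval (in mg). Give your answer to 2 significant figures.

300 mg

At steady state, Dose/τ = Css × CL.
Dose = Css × CL × τ = 14.1 × 2.550 × 8.43 = 303.1 mg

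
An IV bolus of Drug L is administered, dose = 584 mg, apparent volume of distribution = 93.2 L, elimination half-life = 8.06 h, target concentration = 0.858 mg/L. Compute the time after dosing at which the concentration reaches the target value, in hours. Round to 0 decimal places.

C₀ = Dose / Vd = 584.0 / 93.2 = 6.266 mg/L
k = ln2 / t½ = 0.693147 / 8.06 = 0.08600 h⁻¹
t = ln(C₀ / C) / k = ln(6.266 / 0.858) / 0.08600
  = ln(7.303) / 0.08600 = 1.988 / 0.08600 = 23.12 h

23 h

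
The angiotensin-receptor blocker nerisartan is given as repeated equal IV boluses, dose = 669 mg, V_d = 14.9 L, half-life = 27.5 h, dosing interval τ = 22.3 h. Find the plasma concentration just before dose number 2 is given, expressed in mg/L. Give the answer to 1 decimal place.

C₀ per dose = Dose / Vd = 669 / 14.9 = 44.90 mg/L
k = ln2 / t½ = 0.693147 / 27.5 = 0.02521 h⁻¹
Fraction remaining after one interval: r = e^(−kτ) = e^(−0.02521 × 22.3) = 0.5700
Before dose 2, 1 dose has been given (aged 1τ).
C_trough = C₀ × r = 44.90 × 0.5700 = 25.59 mg/L

25.6 mg/L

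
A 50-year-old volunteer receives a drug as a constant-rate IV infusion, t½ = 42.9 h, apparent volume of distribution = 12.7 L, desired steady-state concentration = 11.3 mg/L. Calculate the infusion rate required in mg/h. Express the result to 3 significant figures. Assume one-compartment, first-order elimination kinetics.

2.32 mg/h

k = ln2 / t½ = 0.693147 / 42.9 = 0.01616 h⁻¹
CL = k × Vd = 0.01616 × 12.7 = 0.2052 L/h
At steady state, infusion rate R₀ = Css × CL = 11.3 × 0.2052 = 2.319 mg/h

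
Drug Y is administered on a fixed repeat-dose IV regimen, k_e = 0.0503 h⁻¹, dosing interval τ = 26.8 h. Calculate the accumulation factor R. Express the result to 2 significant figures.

e^(−kτ) = e^(−0.05030 × 26.8) = 0.2597
Accumulation ratio R = 1 / (1 − e^(−kτ)) = 1 / (1 − 0.2597) = 1.351

1.4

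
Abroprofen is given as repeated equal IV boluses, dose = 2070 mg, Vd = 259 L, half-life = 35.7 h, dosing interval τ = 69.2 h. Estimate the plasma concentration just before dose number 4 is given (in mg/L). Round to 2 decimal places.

C₀ per dose = Dose / Vd = 2070 / 259 = 7.992 mg/L
k = ln2 / t½ = 0.693147 / 35.7 = 0.01942 h⁻¹
Fraction remaining after one interval: r = e^(−kτ) = e^(−0.01942 × 69.2) = 0.2608
Before dose 4, 3 doses have been given (aged 1τ, 2τ, 3τ).
C_trough = C₀ × (r + r² + … + r^3) = C₀ × r(1−r^3)/(1−r)
        = 7.992 × 0.2608 × (1 − 0.01774) / (1 − 0.2608) = 2.770 mg/L

2.77 mg/L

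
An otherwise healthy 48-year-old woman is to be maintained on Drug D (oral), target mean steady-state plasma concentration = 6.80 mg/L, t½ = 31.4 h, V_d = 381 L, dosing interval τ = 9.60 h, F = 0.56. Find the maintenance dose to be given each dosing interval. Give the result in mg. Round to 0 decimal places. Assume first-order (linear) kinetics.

980 mg

k = ln2 / t½ = 0.693147 / 31.4 = 0.02207 h⁻¹
CL = k × Vd = 0.02207 × 381 = 8.409 L/h
At steady state, F × (Dose/τ) = Css × CL.
Dose = Css × CL × τ / F = 6.80 × 8.409 × 9.60 / 0.56 = 980.2 mg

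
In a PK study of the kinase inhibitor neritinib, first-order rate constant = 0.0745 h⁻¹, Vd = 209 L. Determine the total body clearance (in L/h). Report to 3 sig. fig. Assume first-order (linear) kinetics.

CL = k × Vd = 0.0745 × 209 = 15.57 L/h

15.6 L/h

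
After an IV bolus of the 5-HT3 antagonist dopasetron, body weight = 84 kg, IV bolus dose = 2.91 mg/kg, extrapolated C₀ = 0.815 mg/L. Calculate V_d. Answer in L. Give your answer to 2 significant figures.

Dose = 2.91 × 84 = 244.4 mg
Vd = Dose / C₀ = 244.4 / 0.815 = 299.9 L

300 L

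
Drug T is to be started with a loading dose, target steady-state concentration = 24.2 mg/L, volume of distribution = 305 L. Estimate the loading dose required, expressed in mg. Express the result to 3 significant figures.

7380 mg

LD = Css × Vd = 24.2 × 305 = 7381 mg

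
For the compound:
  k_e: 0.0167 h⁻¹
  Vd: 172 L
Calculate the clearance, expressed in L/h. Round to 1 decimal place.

CL = k × Vd = 0.0167 × 172 = 2.872 L/h

2.9 L/h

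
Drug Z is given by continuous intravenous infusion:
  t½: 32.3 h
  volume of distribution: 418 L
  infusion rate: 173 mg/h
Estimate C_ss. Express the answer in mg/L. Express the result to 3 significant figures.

19.3 mg/L

k = ln2 / t½ = 0.693147 / 32.3 = 0.02146 h⁻¹
CL = k × Vd = 0.02146 × 418 = 8.970 L/h
At steady state Css = R₀ / CL = 173 / 8.970 = 19.29 mg/L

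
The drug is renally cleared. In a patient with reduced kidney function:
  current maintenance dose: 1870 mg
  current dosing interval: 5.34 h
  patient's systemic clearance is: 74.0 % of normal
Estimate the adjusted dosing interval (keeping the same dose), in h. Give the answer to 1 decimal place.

To keep the same average steady-state level, dosing rate must scale with clearance.
CL ratio = 74.0 / 100 = 0.7400
New interval (same dose) = 5.34 / 0.7400 = 7.216 h

7.2 h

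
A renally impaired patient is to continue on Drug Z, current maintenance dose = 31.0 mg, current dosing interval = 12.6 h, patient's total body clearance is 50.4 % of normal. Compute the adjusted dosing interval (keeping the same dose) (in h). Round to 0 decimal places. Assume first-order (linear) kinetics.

25 h

To keep the same average steady-state level, dosing rate must scale with clearance.
CL ratio = 50.4 / 100 = 0.5040
New interval (same dose) = 12.6 / 0.5040 = 25.00 h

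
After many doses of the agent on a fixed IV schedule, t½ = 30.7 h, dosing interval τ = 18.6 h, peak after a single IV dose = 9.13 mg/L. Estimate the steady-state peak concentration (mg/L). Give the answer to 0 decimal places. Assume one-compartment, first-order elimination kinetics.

27 mg/L

k = ln2 / t½ = 0.693147 / 30.7 = 0.02258 h⁻¹
e^(−kτ) = e^(−0.02258 × 18.6) = 0.6571
Accumulation ratio R = 1 / (1 − e^(−kτ)) = 1 / (1 − 0.6571) = 2.916
Steady-state peak = C₀ × R = 9.13 × 2.916 = 26.62 mg/L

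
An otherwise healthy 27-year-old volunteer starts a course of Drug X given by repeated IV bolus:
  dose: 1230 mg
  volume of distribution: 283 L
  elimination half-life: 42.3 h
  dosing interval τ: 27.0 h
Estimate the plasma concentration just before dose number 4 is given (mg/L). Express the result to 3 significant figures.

5.74 mg/L

C₀ per dose = Dose / Vd = 1230 / 283 = 4.346 mg/L
k = ln2 / t½ = 0.693147 / 42.3 = 0.01639 h⁻¹
Fraction remaining after one interval: r = e^(−kτ) = e^(−0.01639 × 27.0) = 0.6424
Before dose 4, 3 doses have been given (aged 1τ, 2τ, 3τ).
C_trough = C₀ × (r + r² + … + r^3) = C₀ × r(1−r^3)/(1−r)
        = 4.346 × 0.6424 × (1 − 0.2651) / (1 − 0.6424) = 5.738 mg/L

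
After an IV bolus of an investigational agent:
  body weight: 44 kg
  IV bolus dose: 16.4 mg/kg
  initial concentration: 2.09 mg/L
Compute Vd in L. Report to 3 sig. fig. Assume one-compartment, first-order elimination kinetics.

Dose = 16.4 × 44 = 721.6 mg
Vd = Dose / C₀ = 721.6 / 2.09 = 345.3 L

345 L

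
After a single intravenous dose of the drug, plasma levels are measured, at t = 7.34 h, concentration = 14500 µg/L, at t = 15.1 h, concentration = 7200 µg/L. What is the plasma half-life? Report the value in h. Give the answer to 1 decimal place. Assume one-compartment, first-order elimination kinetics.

k = ln(C₁/C₂) / (t₂ − t₁) = ln(14500/7200) / (15.1 − 7.34)
  = 0.7001 / 7.760 = 0.09022 h⁻¹
t½ = ln2 / k = 0.693147 / 0.09022 = 7.683 h

7.7 h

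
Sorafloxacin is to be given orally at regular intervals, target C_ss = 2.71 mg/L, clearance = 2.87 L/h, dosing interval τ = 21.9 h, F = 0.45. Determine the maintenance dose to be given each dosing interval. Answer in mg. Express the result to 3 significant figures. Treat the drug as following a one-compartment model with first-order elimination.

379 mg

At steady state, F × (Dose/τ) = Css × CL.
Dose = Css × CL × τ / F = 2.71 × 2.870 × 21.9 / 0.45 = 378.5 mg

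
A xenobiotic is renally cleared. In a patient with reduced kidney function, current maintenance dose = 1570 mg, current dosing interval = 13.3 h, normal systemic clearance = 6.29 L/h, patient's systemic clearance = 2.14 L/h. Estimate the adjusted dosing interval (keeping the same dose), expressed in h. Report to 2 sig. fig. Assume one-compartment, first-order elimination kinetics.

To keep the same average steady-state level, dosing rate must scale with clearance.
CL ratio = 2.14 / 6.29 = 0.3402
New interval (same dose) = 13.3 / 0.3402 = 39.09 h

39 h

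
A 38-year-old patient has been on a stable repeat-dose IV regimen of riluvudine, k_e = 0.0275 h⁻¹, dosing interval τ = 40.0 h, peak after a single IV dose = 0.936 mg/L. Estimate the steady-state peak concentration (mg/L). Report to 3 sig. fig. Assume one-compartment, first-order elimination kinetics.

e^(−kτ) = e^(−0.02750 × 40.0) = 0.3329
Accumulation ratio R = 1 / (1 − e^(−kτ)) = 1 / (1 − 0.3329) = 1.499
Steady-state peak = C₀ × R = 0.936 × 1.499 = 1.403 mg/L

1.40 mg/L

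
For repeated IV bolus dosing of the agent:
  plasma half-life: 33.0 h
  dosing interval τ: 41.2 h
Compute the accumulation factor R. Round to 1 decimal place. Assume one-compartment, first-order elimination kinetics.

1.7

k = ln2 / t½ = 0.693147 / 33.0 = 0.02100 h⁻¹
e^(−kτ) = e^(−0.02100 × 41.2) = 0.4210
Accumulation ratio R = 1 / (1 − e^(−kτ)) = 1 / (1 − 0.4210) = 1.727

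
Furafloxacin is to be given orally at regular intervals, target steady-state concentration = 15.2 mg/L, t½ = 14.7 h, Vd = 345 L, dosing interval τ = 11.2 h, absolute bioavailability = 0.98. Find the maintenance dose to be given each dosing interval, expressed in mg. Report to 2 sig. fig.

k = ln2 / t½ = 0.693147 / 14.7 = 0.04715 h⁻¹
CL = k × Vd = 0.04715 × 345 = 16.27 L/h
At steady state, F × (Dose/τ) = Css × CL.
Dose = Css × CL × τ / F = 15.2 × 16.27 × 11.2 / 0.98 = 2826 mg

2800 mg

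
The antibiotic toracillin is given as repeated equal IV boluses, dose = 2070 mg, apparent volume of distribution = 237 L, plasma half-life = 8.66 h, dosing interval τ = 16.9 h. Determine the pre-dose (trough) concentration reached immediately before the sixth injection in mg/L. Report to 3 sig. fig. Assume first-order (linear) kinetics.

3.04 mg/L

C₀ per dose = Dose / Vd = 2070 / 237 = 8.734 mg/L
k = ln2 / t½ = 0.693147 / 8.66 = 0.08004 h⁻¹
Fraction remaining after one interval: r = e^(−kτ) = e^(−0.08004 × 16.9) = 0.2585
Before dose 6, 5 doses have been given (aged 1τ, 2τ, 3τ, 4τ, 5τ).
C_trough = C₀ × (r + r² + … + r^5) = C₀ × r(1−r^5)/(1−r)
        = 8.734 × 0.2585 × (1 − 0.001154) / (1 − 0.2585) = 3.041 mg/L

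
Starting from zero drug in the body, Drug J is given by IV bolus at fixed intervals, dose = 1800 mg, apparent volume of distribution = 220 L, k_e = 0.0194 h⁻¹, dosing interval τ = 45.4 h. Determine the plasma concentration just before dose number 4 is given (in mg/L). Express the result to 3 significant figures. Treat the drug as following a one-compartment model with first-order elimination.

C₀ per dose = Dose / Vd = 1800 / 220 = 8.182 mg/L
Fraction remaining after one interval: r = e^(−kτ) = e^(−0.01940 × 45.4) = 0.4145
Before dose 4, 3 doses have been given (aged 1τ, 2τ, 3τ).
C_trough = C₀ × (r + r² + … + r^3) = C₀ × r(1−r^3)/(1−r)
        = 8.182 × 0.4145 × (1 − 0.07122) / (1 − 0.4145) = 5.380 mg/L

5.38 mg/L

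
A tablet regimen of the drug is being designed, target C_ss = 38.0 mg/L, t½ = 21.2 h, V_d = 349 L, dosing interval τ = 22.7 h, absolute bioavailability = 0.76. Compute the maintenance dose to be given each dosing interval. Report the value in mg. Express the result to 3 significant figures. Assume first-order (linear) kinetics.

13000 mg

k = ln2 / t½ = 0.693147 / 21.2 = 0.03270 h⁻¹
CL = k × Vd = 0.03270 × 349 = 11.41 L/h
At steady state, F × (Dose/τ) = Css × CL.
Dose = Css × CL × τ / F = 38.0 × 11.41 × 22.7 / 0.76 = 12950 mg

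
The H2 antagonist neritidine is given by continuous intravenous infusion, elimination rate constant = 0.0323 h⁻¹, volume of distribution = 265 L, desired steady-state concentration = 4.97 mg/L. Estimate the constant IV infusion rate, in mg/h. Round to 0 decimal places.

43 mg/h

CL = k × Vd = 0.03230 × 265 = 8.560 L/h
At steady state, infusion rate R₀ = Css × CL = 4.97 × 8.560 = 42.54 mg/h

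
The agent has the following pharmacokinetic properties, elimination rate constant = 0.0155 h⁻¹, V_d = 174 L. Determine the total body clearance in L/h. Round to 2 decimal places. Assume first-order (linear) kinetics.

2.70 L/h

CL = k × Vd = 0.0155 × 174 = 2.697 L/h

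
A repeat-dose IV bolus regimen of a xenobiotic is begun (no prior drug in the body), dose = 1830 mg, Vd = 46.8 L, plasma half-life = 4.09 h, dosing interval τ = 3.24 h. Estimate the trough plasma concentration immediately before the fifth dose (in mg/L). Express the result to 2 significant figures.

C₀ per dose = Dose / Vd = 1830 / 46.8 = 39.10 mg/L
k = ln2 / t½ = 0.693147 / 4.09 = 0.1695 h⁻¹
Fraction remaining after one interval: r = e^(−kτ) = e^(−0.1695 × 3.24) = 0.5774
Before dose 5, 4 doses have been given (aged 1τ, 2τ, 3τ, 4τ).
C_trough = C₀ × (r + r² + … + r^4) = C₀ × r(1−r^4)/(1−r)
        = 39.10 × 0.5774 × (1 − 0.1111) / (1 − 0.5774) = 47.49 mg/L

47 mg/L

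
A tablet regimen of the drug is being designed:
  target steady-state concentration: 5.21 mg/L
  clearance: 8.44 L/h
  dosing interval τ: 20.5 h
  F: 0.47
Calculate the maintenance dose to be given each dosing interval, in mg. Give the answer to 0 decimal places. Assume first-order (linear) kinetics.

1918 mg

At steady state, F × (Dose/τ) = Css × CL.
Dose = Css × CL × τ / F = 5.21 × 8.440 × 20.5 / 0.47 = 1918 mg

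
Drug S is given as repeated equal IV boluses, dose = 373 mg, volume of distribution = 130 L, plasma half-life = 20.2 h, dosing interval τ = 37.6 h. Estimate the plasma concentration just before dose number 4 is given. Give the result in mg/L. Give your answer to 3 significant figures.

1.07 mg/L

C₀ per dose = Dose / Vd = 373 / 130 = 2.869 mg/L
k = ln2 / t½ = 0.693147 / 20.2 = 0.03431 h⁻¹
Fraction remaining after one interval: r = e^(−kτ) = e^(−0.03431 × 37.6) = 0.2753
Before dose 4, 3 doses have been given (aged 1τ, 2τ, 3τ).
C_trough = C₀ × (r + r² + … + r^3) = C₀ × r(1−r^3)/(1−r)
        = 2.869 × 0.2753 × (1 − 0.02087) / (1 − 0.2753) = 1.067 mg/L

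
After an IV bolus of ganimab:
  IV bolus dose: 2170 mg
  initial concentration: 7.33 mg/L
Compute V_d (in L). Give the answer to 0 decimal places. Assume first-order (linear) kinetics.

Vd = Dose / C₀ = 2170 / 7.33 = 296.0 L

296 L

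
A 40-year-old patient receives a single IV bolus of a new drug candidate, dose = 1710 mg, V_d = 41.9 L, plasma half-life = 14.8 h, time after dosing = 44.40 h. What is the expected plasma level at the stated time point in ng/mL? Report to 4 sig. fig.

C₀ = Dose / Vd = 1710 / 41.9 = 40.81 mg/L
k = ln2 / t½ = 0.693147 / 14.8 = 0.04683 h⁻¹
t / t½ = 44.40 / 14.8 = 3 half-lives
C = C₀ × (1/2)^3 = 40.81 × 0.1250 = 5.101 mg/L
Convert: 5.101 mg/L × 1000 = 5101 ng/mL

5101 ng/mL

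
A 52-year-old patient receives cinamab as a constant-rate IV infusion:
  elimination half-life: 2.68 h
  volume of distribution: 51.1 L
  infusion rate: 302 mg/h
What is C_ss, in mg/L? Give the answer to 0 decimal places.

23 mg/L

k = ln2 / t½ = 0.693147 / 2.68 = 0.2586 h⁻¹
CL = k × Vd = 0.2586 × 51.1 = 13.21 L/h
At steady state Css = R₀ / CL = 302 / 13.21 = 22.86 mg/L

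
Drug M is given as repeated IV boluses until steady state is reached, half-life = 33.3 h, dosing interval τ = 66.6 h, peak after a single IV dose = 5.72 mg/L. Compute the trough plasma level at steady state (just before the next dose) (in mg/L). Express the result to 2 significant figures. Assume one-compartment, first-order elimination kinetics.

k = ln2 / t½ = 0.693147 / 33.3 = 0.02082 h⁻¹
e^(−kτ) = e^(−0.02082 × 66.6) = 0.2499
Accumulation ratio R = 1 / (1 − e^(−kτ)) = 1 / (1 − 0.2499) = 1.333
Steady-state trough = C₀ × R × e^(−kτ) = 5.72 × 1.333 × 0.2499 = 1.905 mg/L

1.9 mg/L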